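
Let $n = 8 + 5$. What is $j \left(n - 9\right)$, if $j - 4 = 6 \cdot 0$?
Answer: $16$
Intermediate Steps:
$j = 4$ ($j = 4 + 6 \cdot 0 = 4 + 0 = 4$)
$n = 13$
$j \left(n - 9\right) = 4 \left(13 - 9\right) = 4 \cdot 4 = 16$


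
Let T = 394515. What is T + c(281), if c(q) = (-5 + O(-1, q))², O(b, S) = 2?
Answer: 394524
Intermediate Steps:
c(q) = 9 (c(q) = (-5 + 2)² = (-3)² = 9)
T + c(281) = 394515 + 9 = 394524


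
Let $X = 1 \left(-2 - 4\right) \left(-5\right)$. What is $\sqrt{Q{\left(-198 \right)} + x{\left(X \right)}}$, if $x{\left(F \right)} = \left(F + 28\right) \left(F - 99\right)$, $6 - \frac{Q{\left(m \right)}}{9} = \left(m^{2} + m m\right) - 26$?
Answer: $i \sqrt{709386} \approx 842.25 i$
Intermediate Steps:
$X = 30$ ($X = 1 \left(-2 - 4\right) \left(-5\right) = 1 \left(-6\right) \left(-5\right) = \left(-6\right) \left(-5\right) = 30$)
$Q{\left(m \right)} = 288 - 18 m^{2}$ ($Q{\left(m \right)} = 54 - 9 \left(\left(m^{2} + m m\right) - 26\right) = 54 - 9 \left(\left(m^{2} + m^{2}\right) - 26\right) = 54 - 9 \left(2 m^{2} - 26\right) = 54 - 9 \left(-26 + 2 m^{2}\right) = 54 - \left(-234 + 18 m^{2}\right) = 288 - 18 m^{2}$)
$x{\left(F \right)} = \left(-99 + F\right) \left(28 + F\right)$ ($x{\left(F \right)} = \left(28 + F\right) \left(-99 + F\right) = \left(-99 + F\right) \left(28 + F\right)$)
$\sqrt{Q{\left(-198 \right)} + x{\left(X \right)}} = \sqrt{\left(288 - 18 \left(-198\right)^{2}\right) - \left(4902 - 900\right)} = \sqrt{\left(288 - 705672\right) - 4002} = \sqrt{-705384 - 4002} = \sqrt{-709386} = i \sqrt{709386}$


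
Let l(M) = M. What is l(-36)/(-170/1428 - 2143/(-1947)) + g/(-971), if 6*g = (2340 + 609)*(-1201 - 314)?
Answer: 1405261747/1924522 ≈ 730.19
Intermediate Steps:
g = -1489245/2 (g = ((2340 + 609)*(-1201 - 314))/6 = (2949*(-1515))/6 = (⅙)*(-4467735) = -1489245/2 ≈ -7.4462e+5)
l(-36)/(-170/1428 - 2143/(-1947)) + g/(-971) = -36/(-170/1428 - 2143/(-1947)) - 1489245/2/(-971) = -36/(-170*1/1428 - 2143*(-1/1947)) - 1489245/2*(-1/971) = -36/(-5/42 + 2143/1947) + 1489245/1942 = -36/8919/9086 + 1489245/1942 = -36*9086/8919 + 1489245/1942 = -36344/991 + 1489245/1942 = 1405261747/1924522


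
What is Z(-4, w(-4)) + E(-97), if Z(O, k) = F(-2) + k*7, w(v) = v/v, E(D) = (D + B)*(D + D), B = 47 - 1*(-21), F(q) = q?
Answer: 5631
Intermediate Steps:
B = 68 (B = 47 + 21 = 68)
E(D) = 2*D*(68 + D) (E(D) = (D + 68)*(D + D) = (68 + D)*(2*D) = 2*D*(68 + D))
w(v) = 1
Z(O, k) = -2 + 7*k (Z(O, k) = -2 + k*7 = -2 + 7*k)
Z(-4, w(-4)) + E(-97) = (-2 + 7*1) + 2*(-97)*(68 - 97) = (-2 + 7) + 2*(-97)*(-29) = 5 + 5626 = 5631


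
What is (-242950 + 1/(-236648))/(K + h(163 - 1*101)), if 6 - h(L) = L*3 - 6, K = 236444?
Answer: -57493631601/55912822960 ≈ -1.0283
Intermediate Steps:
h(L) = 12 - 3*L (h(L) = 6 - (L*3 - 6) = 6 - (3*L - 6) = 6 - (-6 + 3*L) = 6 + (6 - 3*L) = 12 - 3*L)
(-242950 + 1/(-236648))/(K + h(163 - 1*101)) = (-242950 + 1/(-236648))/(236444 + (12 - 3*(163 - 1*101))) = (-242950 - 1/236648)/(236444 + (12 - 3*(163 - 101))) = -57493631601/(236648*(236444 + (12 - 3*62))) = -57493631601/(236648*(236444 + (12 - 186))) = -57493631601/(236648*(236444 - 174)) = -57493631601/236648/236270 = -57493631601/236648*1/236270 = -57493631601/55912822960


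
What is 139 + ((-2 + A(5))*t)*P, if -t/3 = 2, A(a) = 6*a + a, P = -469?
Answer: 93001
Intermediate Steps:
A(a) = 7*a
t = -6 (t = -3*2 = -6)
139 + ((-2 + A(5))*t)*P = 139 + ((-2 + 7*5)*(-6))*(-469) = 139 + ((-2 + 35)*(-6))*(-469) = 139 + (33*(-6))*(-469) = 139 - 198*(-469) = 139 + 92862 = 93001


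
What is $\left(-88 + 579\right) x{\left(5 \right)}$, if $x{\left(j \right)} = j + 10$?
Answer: $7365$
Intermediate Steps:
$x{\left(j \right)} = 10 + j$
$\left(-88 + 579\right) x{\left(5 \right)} = \left(-88 + 579\right) \left(10 + 5\right) = 491 \cdot 15 = 7365$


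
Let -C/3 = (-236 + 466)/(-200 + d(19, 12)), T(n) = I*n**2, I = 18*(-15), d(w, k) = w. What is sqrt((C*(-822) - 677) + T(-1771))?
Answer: I*sqrt(27743419611047)/181 ≈ 29101.0*I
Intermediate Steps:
I = -270
T(n) = -270*n**2
C = 690/181 (C = -3*(-236 + 466)/(-200 + 19) = -690/(-181) = -690*(-1)/181 = -3*(-230/181) = 690/181 ≈ 3.8122)
sqrt((C*(-822) - 677) + T(-1771)) = sqrt(((690/181)*(-822) - 677) - 270*(-1771)**2) = sqrt((-567180/181 - 677) - 270*3136441) = sqrt(-689717/181 - 846839070) = sqrt(-153278561387/181) = I*sqrt(27743419611047)/181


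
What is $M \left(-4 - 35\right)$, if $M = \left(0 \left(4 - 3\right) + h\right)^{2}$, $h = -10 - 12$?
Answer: $-18876$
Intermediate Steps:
$h = -22$ ($h = -10 - 12 = -22$)
$M = 484$ ($M = \left(0 \left(4 - 3\right) - 22\right)^{2} = \left(0 \cdot 1 - 22\right)^{2} = \left(0 - 22\right)^{2} = \left(-22\right)^{2} = 484$)
$M \left(-4 - 35\right) = 484 \left(-4 - 35\right) = 484 \left(-39\right) = -18876$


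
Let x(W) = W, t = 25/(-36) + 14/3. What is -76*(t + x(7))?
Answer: -7505/9 ≈ -833.89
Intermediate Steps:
t = 143/36 (t = 25*(-1/36) + 14*(⅓) = -25/36 + 14/3 = 143/36 ≈ 3.9722)
-76*(t + x(7)) = -76*(143/36 + 7) = -76*395/36 = -7505/9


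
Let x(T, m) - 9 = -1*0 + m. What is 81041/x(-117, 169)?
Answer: 81041/178 ≈ 455.29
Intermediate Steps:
x(T, m) = 9 + m (x(T, m) = 9 + (-1*0 + m) = 9 + (0 + m) = 9 + m)
81041/x(-117, 169) = 81041/(9 + 169) = 81041/178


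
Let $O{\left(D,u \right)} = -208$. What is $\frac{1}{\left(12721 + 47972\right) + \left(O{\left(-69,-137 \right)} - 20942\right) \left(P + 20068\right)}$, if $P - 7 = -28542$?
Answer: $\frac{1}{179137743} \approx 5.5823 \cdot 10^{-9}$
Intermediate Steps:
$P = -28535$ ($P = 7 - 28542 = -28535$)
$\frac{1}{\left(12721 + 47972\right) + \left(O{\left(-69,-137 \right)} - 20942\right) \left(P + 20068\right)} = \frac{1}{\left(12721 + 47972\right) + \left(-208 - 20942\right) \left(-28535 + 20068\right)} = \frac{1}{60693 - -179077050} = \frac{1}{60693 + 179077050} = \frac{1}{179137743}$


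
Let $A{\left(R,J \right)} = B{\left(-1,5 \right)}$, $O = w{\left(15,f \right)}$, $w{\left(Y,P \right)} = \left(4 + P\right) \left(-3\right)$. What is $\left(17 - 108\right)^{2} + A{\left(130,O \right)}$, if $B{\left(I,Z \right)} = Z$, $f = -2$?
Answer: $8286$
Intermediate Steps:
$w{\left(Y,P \right)} = -12 - 3 P$
$O = -6$ ($O = -12 - -6 = -12 + 6 = -6$)
$A{\left(R,J \right)} = 5$
$\left(17 - 108\right)^{2} + A{\left(130,O \right)} = \left(17 - 108\right)^{2} + 5 = \left(-91\right)^{2} + 5 = 8281 + 5 = 8286$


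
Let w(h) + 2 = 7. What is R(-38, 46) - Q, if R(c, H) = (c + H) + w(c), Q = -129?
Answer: 142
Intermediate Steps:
w(h) = 5 (w(h) = -2 + 7 = 5)
R(c, H) = 5 + H + c (R(c, H) = (c + H) + 5 = (H + c) + 5 = 5 + H + c)
R(-38, 46) - Q = (5 + 46 - 38) - 1*(-129) = 13 + 129 = 142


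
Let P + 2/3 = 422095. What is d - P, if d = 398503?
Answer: -70774/3 ≈ -23591.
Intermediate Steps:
P = 1266283/3 (P = -2/3 + 422095 = 1266283/3 ≈ 4.2209e+5)
d - P = 398503 - 1*1266283/3 = 398503 - 1266283/3 = -70774/3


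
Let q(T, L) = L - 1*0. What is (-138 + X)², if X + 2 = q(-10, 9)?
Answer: 17161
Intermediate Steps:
q(T, L) = L (q(T, L) = L + 0 = L)
X = 7 (X = -2 + 9 = 7)
(-138 + X)² = (-138 + 7)² = (-131)² = 17161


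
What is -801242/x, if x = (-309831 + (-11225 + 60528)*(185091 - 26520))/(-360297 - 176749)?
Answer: 215151905566/3908858091 ≈ 55.042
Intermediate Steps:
x = -3908858091/268523 (x = (-309831 + 49303*158571)/(-537046) = (-309831 + 7818026013)*(-1/537046) = 7817716182*(-1/537046) = -3908858091/268523 ≈ -14557.)
-801242/x = -801242/(-3908858091/268523) = -801242*(-268523/3908858091) = 215151905566/3908858091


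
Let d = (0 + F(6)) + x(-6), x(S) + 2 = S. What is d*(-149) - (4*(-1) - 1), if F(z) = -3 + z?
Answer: 750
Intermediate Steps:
x(S) = -2 + S
d = -5 (d = (0 + (-3 + 6)) + (-2 - 6) = (0 + 3) - 8 = 3 - 8 = -5)
d*(-149) - (4*(-1) - 1) = -5*(-149) - (4*(-1) - 1) = 745 - (-4 - 1) = 745 - 1*(-5) = 745 + 5 = 750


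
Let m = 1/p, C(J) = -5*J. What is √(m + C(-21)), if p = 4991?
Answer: 2*√653890874/4991 ≈ 10.247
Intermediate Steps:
m = 1/4991 ≈ 0.00020036
√(m + C(-21)) = √(1/4991 - 5*(-21)) = √(1/4991 + 105) = √(524056/4991) = 2*√653890874/4991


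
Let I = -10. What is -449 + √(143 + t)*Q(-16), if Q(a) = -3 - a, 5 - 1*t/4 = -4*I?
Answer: -449 + 13*√3 ≈ -426.48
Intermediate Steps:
t = -140 (t = 20 - (-16)*(-10) = 20 - 4*40 = 20 - 160 = -140)
-449 + √(143 + t)*Q(-16) = -449 + √(143 - 140)*(-3 - 1*(-16)) = -449 + √3*(-3 + 16) = -449 + √3*13 = -449 + 13*√3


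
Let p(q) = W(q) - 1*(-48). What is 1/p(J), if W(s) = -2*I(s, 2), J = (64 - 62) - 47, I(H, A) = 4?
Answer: 1/40 ≈ 0.025000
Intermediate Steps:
J = -45 (J = 2 - 47 = -45)
W(s) = -8 (W(s) = -2*4 = -8)
p(q) = 40 (p(q) = -8 - 1*(-48) = -8 + 48 = 40)
1/p(J) = 1/40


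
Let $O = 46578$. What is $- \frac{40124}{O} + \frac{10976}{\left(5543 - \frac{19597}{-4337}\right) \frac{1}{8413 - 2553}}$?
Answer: $\frac{4734734133742}{408399231} \approx 11593.0$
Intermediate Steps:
$- \frac{40124}{O} + \frac{10976}{\left(5543 - \frac{19597}{-4337}\right) \frac{1}{8413 - 2553}} = - \frac{40124}{46578} + \frac{10976}{\left(5543 - \frac{19597}{-4337}\right) \frac{1}{8413 - 2553}} = \left(-40124\right) \frac{1}{46578} + \frac{10976}{\left(5543 - - \frac{19597}{4337}\right) \frac{1}{5860}} = - \frac{2866}{3327} + \frac{10976}{\left(5543 + \frac{19597}{4337}\right) \frac{1}{5860}} = - \frac{2866}{3327} + \frac{10976}{\frac{24059588}{4337} \cdot \frac{1}{5860}} = - \frac{2866}{3327} + \frac{10976}{\frac{6014897}{6353705}} = - \frac{2866}{3327} + 10976 \cdot \frac{6353705}{6014897} = - \frac{2866}{3327} + \frac{1423229920}{122753} = \frac{4734734133742}{408399231}$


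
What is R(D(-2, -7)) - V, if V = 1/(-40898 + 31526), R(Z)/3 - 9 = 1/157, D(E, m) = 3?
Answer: 39756181/1471404 ≈ 27.019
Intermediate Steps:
R(Z) = 4242/157 (R(Z) = 27 + 3/157 = 4242/157)
V = -1/9372 (V = 1/(-9372) = -1/9372 ≈ -0.00010670)
R(D(-2, -7)) - V = 4242/157 - 1*(-1/9372) = 4242/157 + 1/9372 = 39756181/1471404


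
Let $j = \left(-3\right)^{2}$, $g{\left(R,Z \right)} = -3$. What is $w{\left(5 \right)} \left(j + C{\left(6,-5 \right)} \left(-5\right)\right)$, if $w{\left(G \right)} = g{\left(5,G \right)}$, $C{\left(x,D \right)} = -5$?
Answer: $-102$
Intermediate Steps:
$j = 9$
$w{\left(G \right)} = -3$
$w{\left(5 \right)} \left(j + C{\left(6,-5 \right)} \left(-5\right)\right) = - 3 \left(9 - -25\right) = - 3 \left(9 + 25\right) = \left(-3\right) 34 = -102$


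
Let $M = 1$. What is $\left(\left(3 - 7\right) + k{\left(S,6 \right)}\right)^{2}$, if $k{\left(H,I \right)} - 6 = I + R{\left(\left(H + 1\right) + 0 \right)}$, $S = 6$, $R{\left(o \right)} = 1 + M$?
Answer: $100$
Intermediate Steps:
$R{\left(o \right)} = 2$ ($R{\left(o \right)} = 1 + 1 = 2$)
$k{\left(H,I \right)} = 8 + I$ ($k{\left(H,I \right)} = 6 + \left(I + 2\right) = 6 + \left(2 + I\right) = 8 + I$)
$\left(\left(3 - 7\right) + k{\left(S,6 \right)}\right)^{2} = \left(\left(3 - 7\right) + \left(8 + 6\right)\right)^{2} = \left(-4 + 14\right)^{2} = 10^{2} = 100$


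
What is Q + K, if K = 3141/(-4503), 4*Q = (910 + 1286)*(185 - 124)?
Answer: 50265942/1501 ≈ 33488.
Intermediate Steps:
Q = 33489 (Q = ((910 + 1286)*(185 - 124))/4 = (2196*61)/4 = (1/4)*133956 = 33489)
K = -1047/1501 (K = 3141*(-1/4503) = -1047/1501 ≈ -0.69753)
Q + K = 33489 - 1047/1501 = 50265942/1501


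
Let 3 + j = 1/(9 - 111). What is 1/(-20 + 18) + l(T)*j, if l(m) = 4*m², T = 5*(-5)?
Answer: -767551/102 ≈ -7525.0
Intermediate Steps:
T = -25
j = -307/102 (j = -3 + 1/(9 - 111) = -3 + 1/(-102) = -3 - 1/102 = -307/102 ≈ -3.0098)
1/(-20 + 18) + l(T)*j = 1/(-20 + 18) + (4*(-25)²)*(-307/102) = 1/(-2) + (4*625)*(-307/102) = -½ + 2500*(-307/102) = -½ - 383750/51 = -767551/102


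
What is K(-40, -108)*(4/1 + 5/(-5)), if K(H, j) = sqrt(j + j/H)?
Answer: 27*I*sqrt(130)/10 ≈ 30.785*I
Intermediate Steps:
K(-40, -108)*(4/1 + 5/(-5)) = sqrt(-108 - 108/(-40))*(4/1 + 5/(-5)) = sqrt(-108 - 108*(-1/40))*(4*1 + 5*(-1/5)) = sqrt(-108 + 27/10)*(4 - 1) = sqrt(-1053/10)*3 = (9*I*sqrt(130)/10)*3 = 27*I*sqrt(130)/10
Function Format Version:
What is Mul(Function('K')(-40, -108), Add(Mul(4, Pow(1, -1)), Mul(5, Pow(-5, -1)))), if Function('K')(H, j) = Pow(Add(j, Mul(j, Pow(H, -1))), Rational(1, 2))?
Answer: Mul(Rational(27, 10), I, Pow(130, Rational(1, 2))) ≈ Mul(30.785, I)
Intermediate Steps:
Mul(Function('K')(-40, -108), Add(Mul(4, Pow(1, -1)), Mul(5, Pow(-5, -1)))) = Mul(Pow(Add(-108, Mul(-108, Pow(-40, -1))), Rational(1, 2)), Add(Mul(4, Pow(1, -1)), Mul(5, Pow(-5, -1)))) = Mul(Pow(Add(-108, Mul(-108, Rational(-1, 40))), Rational(1, 2)), Add(Mul(4, 1), Mul(5, Rational(-1, 5)))) = Mul(Pow(Add(-108, Rational(27, 10)), Rational(1, 2)), Add(4, -1)) = Mul(Pow(Rational(-1053, 10), Rational(1, 2)), 3) = Mul(Mul(Rational(9, 10), I, Pow(130, Rational(1, 2))), 3) = Mul(Rational(27, 10), I, Pow(130, Rational(1, 2)))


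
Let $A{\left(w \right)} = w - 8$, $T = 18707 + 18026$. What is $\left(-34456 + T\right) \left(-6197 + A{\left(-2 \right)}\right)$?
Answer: $-14133339$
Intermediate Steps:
$T = 36733$
$A{\left(w \right)} = -8 + w$ ($A{\left(w \right)} = w - 8 = -8 + w$)
$\left(-34456 + T\right) \left(-6197 + A{\left(-2 \right)}\right) = \left(-34456 + 36733\right) \left(-6197 - 10\right) = 2277 \left(-6197 - 10\right) = 2277 \left(-6207\right) = -14133339$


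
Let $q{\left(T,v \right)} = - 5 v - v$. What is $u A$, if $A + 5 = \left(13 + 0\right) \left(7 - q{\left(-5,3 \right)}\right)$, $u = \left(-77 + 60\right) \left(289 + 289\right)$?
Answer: $-3144320$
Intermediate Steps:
$q{\left(T,v \right)} = - 6 v$
$u = -9826$ ($u = \left(-17\right) 578 = -9826$)
$A = 320$ ($A = -5 + \left(13 + 0\right) \left(7 - \left(-6\right) 3\right) = -5 + 13 \left(7 - -18\right) = -5 + 13 \left(7 + 18\right) = -5 + 13 \cdot 25 = -5 + 325 = 320$)
$u A = \left(-9826\right) 320 = -3144320$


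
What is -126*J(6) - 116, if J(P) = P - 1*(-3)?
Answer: -1250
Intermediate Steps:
J(P) = 3 + P (J(P) = P + 3 = 3 + P)
-126*J(6) - 116 = -126*(3 + 6) - 116 = -126*9 - 116 = -1134 - 116 = -1250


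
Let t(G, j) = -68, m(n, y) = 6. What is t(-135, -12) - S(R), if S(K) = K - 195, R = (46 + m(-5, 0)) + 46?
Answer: 29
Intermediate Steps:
R = 98 (R = (46 + 6) + 46 = 52 + 46 = 98)
S(K) = -195 + K
t(-135, -12) - S(R) = -68 - (-195 + 98) = -68 - 1*(-97) = -68 + 97 = 29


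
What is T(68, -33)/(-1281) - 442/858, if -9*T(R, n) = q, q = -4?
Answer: -65375/126819 ≈ -0.51550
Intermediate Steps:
T(R, n) = 4/9 (T(R, n) = -1/9*(-4) = 4/9)
T(68, -33)/(-1281) - 442/858 = (4/9)/(-1281) - 442/858 = (4/9)*(-1/1281) - 442*1/858 = -4/11529 - 17/33 = -65375/126819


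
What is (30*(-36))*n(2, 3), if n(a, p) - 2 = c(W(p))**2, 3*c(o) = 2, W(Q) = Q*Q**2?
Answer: -2640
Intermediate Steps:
W(Q) = Q**3
c(o) = 2/3 (c(o) = (1/3)*2 = 2/3)
n(a, p) = 22/9 (n(a, p) = 2 + (2/3)**2 = 2 + 4/9 = 22/9)
(30*(-36))*n(2, 3) = (30*(-36))*(22/9) = -1080*22/9 = -2640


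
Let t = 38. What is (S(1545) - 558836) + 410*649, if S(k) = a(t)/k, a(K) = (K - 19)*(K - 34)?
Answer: -452292494/1545 ≈ -2.9275e+5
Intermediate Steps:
a(K) = (-34 + K)*(-19 + K) (a(K) = (-19 + K)*(-34 + K) = (-34 + K)*(-19 + K))
S(k) = 76/k (S(k) = (646 + 38**2 - 53*38)/k = (646 + 1444 - 2014)/k = 76/k)
(S(1545) - 558836) + 410*649 = (76/1545 - 558836) + 410*649 = (76*(1/1545) - 558836) + 266090 = (76/1545 - 558836) + 266090 = -863401544/1545 + 266090 = -452292494/1545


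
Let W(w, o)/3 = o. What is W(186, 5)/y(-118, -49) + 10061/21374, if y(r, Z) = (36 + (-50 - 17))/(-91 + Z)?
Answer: 45197291/662594 ≈ 68.213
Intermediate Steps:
W(w, o) = 3*o
y(r, Z) = -31/(-91 + Z) (y(r, Z) = (36 - 67)/(-91 + Z) = -31/(-91 + Z))
W(186, 5)/y(-118, -49) + 10061/21374 = (3*5)/((-31/(-91 - 49))) + 10061/21374 = 15/((-31/(-140))) + 10061*(1/21374) = 15/((-31*(-1/140))) + 10061/21374 = 15/(31/140) + 10061/21374 = 15*(140/31) + 10061/21374 = 2100/31 + 10061/21374 = 45197291/662594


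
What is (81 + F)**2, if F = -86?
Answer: 25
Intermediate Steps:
(81 + F)**2 = (81 - 86)**2 = (-5)**2 = 25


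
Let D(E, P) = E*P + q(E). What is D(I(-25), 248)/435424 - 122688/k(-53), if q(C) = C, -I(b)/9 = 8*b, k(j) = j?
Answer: 6680631789/2884684 ≈ 2315.9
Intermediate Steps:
I(b) = -72*b
D(E, P) = E + E*P (D(E, P) = E*P + E = E + E*P)
D(I(-25), 248)/435424 - 122688/k(-53) = ((-72*(-25))*(1 + 248))/435424 - 122688/(-53) = (1800*249)*(1/435424) - 122688*(-1/53) = 448200*(1/435424) + 122688/53 = 56025/54428 + 122688/53 = 6680631789/2884684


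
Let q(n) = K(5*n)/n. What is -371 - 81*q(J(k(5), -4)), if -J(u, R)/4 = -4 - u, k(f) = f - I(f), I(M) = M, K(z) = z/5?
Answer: -452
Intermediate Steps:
K(z) = z/5 (K(z) = z*(1/5) = z/5)
k(f) = 0 (k(f) = f - f = 0)
J(u, R) = 16 + 4*u (J(u, R) = -4*(-4 - u) = 16 + 4*u)
q(n) = 1 (q(n) = ((5*n)/5)/n = n/n = 1)
-371 - 81*q(J(k(5), -4)) = -371 - 81*1 = -371 - 81 = -452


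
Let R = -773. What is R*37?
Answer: -28601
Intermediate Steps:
R*37 = -773*37 = -28601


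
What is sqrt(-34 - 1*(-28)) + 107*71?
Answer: 7597 + I*sqrt(6) ≈ 7597.0 + 2.4495*I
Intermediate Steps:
sqrt(-34 - 1*(-28)) + 107*71 = sqrt(-34 + 28) + 7597 = sqrt(-6) + 7597 = I*sqrt(6) + 7597 = 7597 + I*sqrt(6)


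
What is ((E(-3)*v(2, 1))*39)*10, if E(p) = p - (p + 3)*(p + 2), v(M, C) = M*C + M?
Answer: -4680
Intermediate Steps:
v(M, C) = M + C*M (v(M, C) = C*M + M = M + C*M)
E(p) = p - (2 + p)*(3 + p) (E(p) = p - (3 + p)*(2 + p) = p - (2 + p)*(3 + p))
((E(-3)*v(2, 1))*39)*10 = (((-6 - 1*(-3)² - 4*(-3))*(2*(1 + 1)))*39)*10 = (((-6 - 1*9 + 12)*(2*2))*39)*10 = (((-6 - 9 + 12)*4)*39)*10 = (-3*4*39)*10 = -12*39*10 = -468*10 = -4680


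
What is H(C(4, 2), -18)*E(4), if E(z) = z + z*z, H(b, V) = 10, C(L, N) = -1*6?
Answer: 200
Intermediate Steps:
C(L, N) = -6
E(z) = z + z**2
H(C(4, 2), -18)*E(4) = 10*(4*(1 + 4)) = 10*(4*5) = 10*20 = 200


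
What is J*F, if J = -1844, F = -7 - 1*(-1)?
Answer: 11064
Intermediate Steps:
F = -6 (F = -7 + 1 = -6)
J*F = -1844*(-6) = 11064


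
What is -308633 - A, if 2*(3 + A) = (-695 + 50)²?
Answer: -1033285/2 ≈ -5.1664e+5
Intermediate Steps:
A = 416019/2 (A = -3 + (-695 + 50)²/2 = -3 + (½)*(-645)² = -3 + (½)*416025 = -3 + 416025/2 = 416019/2 ≈ 2.0801e+5)
-308633 - A = -308633 - 1*416019/2 = -308633 - 416019/2 = -1033285/2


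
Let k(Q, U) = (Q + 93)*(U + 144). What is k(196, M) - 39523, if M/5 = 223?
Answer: 324328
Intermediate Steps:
M = 1115 (M = 5*223 = 1115)
k(Q, U) = (93 + Q)*(144 + U)
k(196, M) - 39523 = (13392 + 93*1115 + 144*196 + 196*1115) - 39523 = (13392 + 103695 + 28224 + 218540) - 39523 = 363851 - 39523 = 324328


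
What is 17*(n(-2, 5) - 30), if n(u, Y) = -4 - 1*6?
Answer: -680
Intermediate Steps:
n(u, Y) = -10 (n(u, Y) = -4 - 6 = -10)
17*(n(-2, 5) - 30) = 17*(-10 - 30) = 17*(-40) = -680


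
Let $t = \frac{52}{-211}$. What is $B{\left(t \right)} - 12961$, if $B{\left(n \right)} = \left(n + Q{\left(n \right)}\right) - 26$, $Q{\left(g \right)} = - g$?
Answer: $-12987$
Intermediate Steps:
$t = - \frac{52}{211}$ ($t = 52 \left(- \frac{1}{211}\right) = - \frac{52}{211} \approx -0.24645$)
$B{\left(n \right)} = -26$ ($B{\left(n \right)} = \left(n - n\right) - 26 = 0 - 26 = -26$)
$B{\left(t \right)} - 12961 = -26 - 12961 = -12987$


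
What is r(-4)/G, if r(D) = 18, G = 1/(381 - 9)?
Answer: 6696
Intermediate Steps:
G = 1/372 ≈ 0.0026882
r(-4)/G = 18/(1/372) = 18*372 = 6696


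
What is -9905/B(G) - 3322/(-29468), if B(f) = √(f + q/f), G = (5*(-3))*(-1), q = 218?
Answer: 1661/14734 - 9905*√6645/443 ≈ -1822.5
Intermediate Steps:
G = 15 (G = -15*(-1) = 15)
B(f) = √(f + 218/f)
-9905/B(G) - 3322/(-29468) = -9905/√(15 + 218/15) - 3322/(-29468) = -9905/√(15 + 218*(1/15)) - 3322*(-1/29468) = -9905/√(15 + 218/15) + 1661/14734 = -9905*√6645/443 + 1661/14734 = 1661/14734 - 9905*√6645/443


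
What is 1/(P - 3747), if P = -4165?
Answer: -1/7912 ≈ -0.00012639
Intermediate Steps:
1/(P - 3747) = 1/(-4165 - 3747) = 1/(-7912) = -1/7912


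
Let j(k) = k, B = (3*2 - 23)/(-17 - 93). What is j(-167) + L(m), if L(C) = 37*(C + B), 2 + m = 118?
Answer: 454379/110 ≈ 4130.7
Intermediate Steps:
B = 17/110 (B = (6 - 23)/(-110) = -17*(-1/110) = 17/110 ≈ 0.15455)
m = 116 (m = -2 + 118 = 116)
L(C) = 629/110 + 37*C (L(C) = 37*(C + 17/110) = 37*(17/110 + C) = 629/110 + 37*C)
j(-167) + L(m) = -167 + (629/110 + 37*116) = -167 + (629/110 + 4292) = -167 + 472749/110 = 454379/110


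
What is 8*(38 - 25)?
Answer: 104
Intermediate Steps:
8*(38 - 25) = 8*13 = 104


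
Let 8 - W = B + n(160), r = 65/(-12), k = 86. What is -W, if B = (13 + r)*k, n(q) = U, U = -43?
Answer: 3607/6 ≈ 601.17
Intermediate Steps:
n(q) = -43
r = -65/12 (r = 65*(-1/12) = -65/12 ≈ -5.4167)
B = 3913/6 (B = (13 - 65/12)*86 = (91/12)*86 = 3913/6 ≈ 652.17)
W = -3607/6 (W = 8 - (3913/6 - 43) = 8 - 1*3655/6 = 8 - 3655/6 = -3607/6 ≈ -601.17)
-W = -1*(-3607/6) = 3607/6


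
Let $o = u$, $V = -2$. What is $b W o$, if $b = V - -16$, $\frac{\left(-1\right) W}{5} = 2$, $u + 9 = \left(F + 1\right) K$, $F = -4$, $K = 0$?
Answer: $1260$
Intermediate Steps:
$u = -9$ ($u = -9 + \left(-4 + 1\right) 0 = -9 - 0 = -9 + 0 = -9$)
$W = -10$ ($W = \left(-5\right) 2 = -10$)
$b = 14$ ($b = -2 - -16 = -2 + 16 = 14$)
$o = -9$
$b W o = 14 \left(-10\right) \left(-9\right) = \left(-140\right) \left(-9\right) = 1260$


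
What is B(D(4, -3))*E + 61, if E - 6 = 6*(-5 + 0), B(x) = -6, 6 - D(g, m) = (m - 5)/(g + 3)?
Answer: 205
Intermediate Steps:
D(g, m) = 6 - (-5 + m)/(3 + g) (D(g, m) = 6 - (m - 5)/(g + 3) = 6 - (-5 + m)/(3 + g))
E = -24 (E = 6 + 6*(-5 + 0) = 6 + 6*(-5) = 6 - 30 = -24)
B(D(4, -3))*E + 61 = -6*(-24) + 61 = 144 + 61 = 205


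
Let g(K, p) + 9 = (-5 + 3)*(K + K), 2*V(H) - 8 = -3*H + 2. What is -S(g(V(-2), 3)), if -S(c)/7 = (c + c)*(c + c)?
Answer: 47068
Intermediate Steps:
V(H) = 5 - 3*H/2 (V(H) = 4 + (-3*H + 2)/2 = 4 + (2 - 3*H)/2 = 4 + (1 - 3*H/2) = 5 - 3*H/2)
g(K, p) = -9 - 4*K (g(K, p) = -9 + (-5 + 3)*(K + K) = -9 - 4*K)
S(c) = -28*c² (S(c) = -7*(c + c)*(c + c) = -7*2*c*2*c = -28*c²)
-S(g(V(-2), 3)) = -(-28)*(-9 - 4*(5 - 3/2*(-2)))² = -(-28)*(-9 - 4*(5 + 3))² = -(-28)*(-9 - 4*8)² = -(-28)*(-9 - 32)² = -(-28)*(-41)² = -(-28)*1681 = -1*(-47068) = 47068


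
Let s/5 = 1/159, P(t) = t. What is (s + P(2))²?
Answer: 104329/25281 ≈ 4.1268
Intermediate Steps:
s = 5/159 ≈ 0.031447
(s + P(2))² = (5/159 + 2)² = (323/159)² = 104329/25281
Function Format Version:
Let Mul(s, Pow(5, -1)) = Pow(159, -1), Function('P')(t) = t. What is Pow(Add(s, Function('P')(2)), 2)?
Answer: Rational(104329, 25281) ≈ 4.1268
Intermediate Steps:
s = Rational(5, 159) (s = Mul(5, Pow(159, -1)) = Mul(5, Rational(1, 159)) = Rational(5, 159) ≈ 0.031447)
Pow(Add(s, Function('P')(2)), 2) = Pow(Add(Rational(5, 159), 2), 2) = Pow(Rational(323, 159), 2) = Rational(104329, 25281)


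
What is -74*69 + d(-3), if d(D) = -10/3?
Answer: -15328/3 ≈ -5109.3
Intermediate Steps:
d(D) = -10/3 (d(D) = -10*⅓ = -10/3)
-74*69 + d(-3) = -74*69 - 10/3 = -5106 - 10/3 = -15328/3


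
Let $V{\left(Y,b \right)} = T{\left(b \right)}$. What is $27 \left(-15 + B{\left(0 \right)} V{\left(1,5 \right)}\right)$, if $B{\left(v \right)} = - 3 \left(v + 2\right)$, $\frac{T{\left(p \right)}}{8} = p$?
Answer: $-6885$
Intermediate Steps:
$T{\left(p \right)} = 8 p$
$V{\left(Y,b \right)} = 8 b$
$B{\left(v \right)} = -6 - 3 v$ ($B{\left(v \right)} = - 3 \left(2 + v\right) = -6 - 3 v$)
$27 \left(-15 + B{\left(0 \right)} V{\left(1,5 \right)}\right) = 27 \left(-15 + \left(-6 - 0\right) 8 \cdot 5\right) = 27 \left(-15 + \left(-6 + 0\right) 40\right) = 27 \left(-15 - 240\right) = 27 \left(-255\right) = -6885$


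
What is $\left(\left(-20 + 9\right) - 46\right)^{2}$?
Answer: $3249$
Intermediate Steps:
$\left(\left(-20 + 9\right) - 46\right)^{2} = \left(-11 - 46\right)^{2} = \left(-57\right)^{2} = 3249$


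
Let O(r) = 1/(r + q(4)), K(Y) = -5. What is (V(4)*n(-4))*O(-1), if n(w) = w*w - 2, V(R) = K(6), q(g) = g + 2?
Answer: -14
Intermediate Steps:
q(g) = 2 + g
V(R) = -5
n(w) = -2 + w² (n(w) = w² - 2 = -2 + w²)
O(r) = 1/(6 + r) (O(r) = 1/(r + (2 + 4)) = 1/(r + 6) = 1/(6 + r))
(V(4)*n(-4))*O(-1) = (-5*(-2 + (-4)²))/(6 - 1) = -5*(-2 + 16)/5 = -5*14*(⅕) = -70*⅕ = -14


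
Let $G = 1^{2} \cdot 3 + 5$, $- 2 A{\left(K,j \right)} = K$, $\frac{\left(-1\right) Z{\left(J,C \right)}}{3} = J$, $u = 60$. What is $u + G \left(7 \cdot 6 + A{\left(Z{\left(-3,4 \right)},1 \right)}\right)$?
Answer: $360$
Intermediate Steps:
$Z{\left(J,C \right)} = - 3 J$
$A{\left(K,j \right)} = - \frac{K}{2}$
$G = 8$ ($G = 1 \cdot 3 + 5 = 3 + 5 = 8$)
$u + G \left(7 \cdot 6 + A{\left(Z{\left(-3,4 \right)},1 \right)}\right) = 60 + 8 \left(7 \cdot 6 - \frac{\left(-3\right) \left(-3\right)}{2}\right) = 60 + 8 \left(42 - \frac{9}{2}\right) = 60 + 8 \cdot \frac{75}{2} = 60 + 300 = 360$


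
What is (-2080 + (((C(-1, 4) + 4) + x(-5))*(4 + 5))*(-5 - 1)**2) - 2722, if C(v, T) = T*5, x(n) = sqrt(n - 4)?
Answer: 2974 + 972*I ≈ 2974.0 + 972.0*I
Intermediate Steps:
x(n) = sqrt(-4 + n)
C(v, T) = 5*T
(-2080 + (((C(-1, 4) + 4) + x(-5))*(4 + 5))*(-5 - 1)**2) - 2722 = (-2080 + (((5*4 + 4) + sqrt(-4 - 5))*(4 + 5))*(-5 - 1)**2) - 2722 = (-2080 + (((20 + 4) + sqrt(-9))*9)*(-6)**2) - 2722 = (-2080 + ((24 + 3*I)*9)*36) - 2722 = (-2080 + (216 + 27*I)*36) - 2722 = (-2080 + (7776 + 972*I)) - 2722 = (5696 + 972*I) - 2722 = 2974 + 972*I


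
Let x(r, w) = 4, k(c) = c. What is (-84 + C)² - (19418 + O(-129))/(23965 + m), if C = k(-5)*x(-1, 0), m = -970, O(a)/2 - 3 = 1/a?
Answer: 32081589986/2966355 ≈ 10815.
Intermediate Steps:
O(a) = 6 + 2/a
C = -20 (C = -5*4 = -20)
(-84 + C)² - (19418 + O(-129))/(23965 + m) = (-84 - 20)² - (19418 + (6 + 2/(-129)))/(23965 - 970) = (-104)² - (19418 + (6 + 2*(-1/129)))/22995 = 10816 - (19418 + (6 - 2/129))/22995 = 10816 - (19418 + 772/129)/22995 = 10816 - 2505694/(129*22995) = 10816 - 1*2505694/2966355 = 10816 - 2505694/2966355 = 32081589986/2966355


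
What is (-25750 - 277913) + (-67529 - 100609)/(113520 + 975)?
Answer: -11589354441/38165 ≈ -3.0366e+5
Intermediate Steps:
(-25750 - 277913) + (-67529 - 100609)/(113520 + 975) = -303663 - 168138/114495 = -303663 - 168138*1/114495 = -303663 - 56046/38165 = -11589354441/38165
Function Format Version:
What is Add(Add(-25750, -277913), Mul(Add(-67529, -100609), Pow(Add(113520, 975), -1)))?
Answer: Rational(-11589354441, 38165) ≈ -3.0366e+5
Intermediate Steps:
Add(Add(-25750, -277913), Mul(Add(-67529, -100609), Pow(Add(113520, 975), -1))) = Add(-303663, Mul(-168138, Pow(114495, -1))) = Add(-303663, Mul(-168138, Rational(1, 114495))) = Add(-303663, Rational(-56046, 38165)) = Rational(-11589354441, 38165)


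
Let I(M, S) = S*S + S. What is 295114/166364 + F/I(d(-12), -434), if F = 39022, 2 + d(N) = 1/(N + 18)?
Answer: 15487567279/7815863902 ≈ 1.9816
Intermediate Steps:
d(N) = -2 + 1/(18 + N) (d(N) = -2 + 1/(N + 18) = -2 + 1/(18 + N))
I(M, S) = S + S² (I(M, S) = S² + S = S + S²)
295114/166364 + F/I(d(-12), -434) = 295114/166364 + 39022/((-434*(1 - 434))) = 295114*(1/166364) + 39022/((-434*(-433))) = 147557/83182 + 39022/187922 = 147557/83182 + 39022*(1/187922) = 147557/83182 + 19511/93961 = 15487567279/7815863902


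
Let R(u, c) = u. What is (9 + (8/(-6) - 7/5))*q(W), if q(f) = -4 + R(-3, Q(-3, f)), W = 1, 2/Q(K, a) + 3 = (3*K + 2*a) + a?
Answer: -658/15 ≈ -43.867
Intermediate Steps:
Q(K, a) = 2/(-3 + 3*K + 3*a) (Q(K, a) = 2/(-3 + ((3*K + 2*a) + a)) = 2/(-3 + ((2*a + 3*K) + a)) = 2/(-3 + (3*K + 3*a)) = 2/(-3 + 3*K + 3*a))
q(f) = -7 (q(f) = -4 - 3 = -7)
(9 + (8/(-6) - 7/5))*q(W) = (9 + (8/(-6) - 7/5))*(-7) = (9 + (8*(-1/6) - 7*1/5))*(-7) = (9 + (-4/3 - 7/5))*(-7) = (9 - 41/15)*(-7) = (94/15)*(-7) = -658/15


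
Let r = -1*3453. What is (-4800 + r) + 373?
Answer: -7880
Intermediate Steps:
r = -3453
(-4800 + r) + 373 = (-4800 - 3453) + 373 = -8253 + 373 = -7880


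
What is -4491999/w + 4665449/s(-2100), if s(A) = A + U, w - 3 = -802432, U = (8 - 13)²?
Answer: -3734370677696/1665040175 ≈ -2242.8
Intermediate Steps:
U = 25 (U = (-5)² = 25)
w = -802429 (w = 3 - 802432 = -802429)
s(A) = 25 + A (s(A) = A + 25 = 25 + A)
-4491999/w + 4665449/s(-2100) = -4491999/(-802429) + 4665449/(25 - 2100) = -4491999*(-1/802429) + 4665449/(-2075) = 4491999/802429 + 4665449*(-1/2075) = 4491999/802429 - 4665449/2075 = -3734370677696/1665040175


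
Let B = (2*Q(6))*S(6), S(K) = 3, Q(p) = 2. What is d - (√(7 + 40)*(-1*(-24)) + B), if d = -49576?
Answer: -49588 - 24*√47 ≈ -49753.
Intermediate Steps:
B = 12 (B = (2*2)*3 = 4*3 = 12)
d - (√(7 + 40)*(-1*(-24)) + B) = -49576 - (√(7 + 40)*(-1*(-24)) + 12) = -49576 - (√47*24 + 12) = -49576 - (24*√47 + 12) = -49576 - (12 + 24*√47) = -49576 + (-12 - 24*√47) = -49588 - 24*√47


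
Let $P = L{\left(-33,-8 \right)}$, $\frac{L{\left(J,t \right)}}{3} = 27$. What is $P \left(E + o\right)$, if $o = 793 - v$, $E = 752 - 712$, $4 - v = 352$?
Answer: $95661$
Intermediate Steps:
$v = -348$ ($v = 4 - 352 = -348$)
$E = 40$ ($E = 752 - 712 = 40$)
$L{\left(J,t \right)} = 81$ ($L{\left(J,t \right)} = 3 \cdot 27 = 81$)
$P = 81$
$o = 1141$ ($o = 793 - -348 = 793 + 348 = 1141$)
$P \left(E + o\right) = 81 \left(40 + 1141\right) = 81 \cdot 1181 = 95661$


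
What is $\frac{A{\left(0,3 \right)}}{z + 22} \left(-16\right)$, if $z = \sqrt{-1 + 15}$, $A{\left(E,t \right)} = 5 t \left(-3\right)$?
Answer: $\frac{1584}{47} - \frac{72 \sqrt{14}}{47} \approx 27.97$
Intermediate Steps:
$A{\left(E,t \right)} = - 15 t$
$z = \sqrt{14} \approx 3.7417$
$\frac{A{\left(0,3 \right)}}{z + 22} \left(-16\right) = \frac{\left(-15\right) 3}{\sqrt{14} + 22} \left(-16\right) = \frac{1}{22 + \sqrt{14}} \left(-45\right) \left(-16\right) = - \frac{45}{22 + \sqrt{14}} \left(-16\right) = \frac{720}{22 + \sqrt{14}}$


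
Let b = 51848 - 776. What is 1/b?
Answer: 1/51072 ≈ 1.9580e-5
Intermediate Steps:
b = 51072 (b = 51848 - 1*776 = 51848 - 776 = 51072)
1/b = 1/51072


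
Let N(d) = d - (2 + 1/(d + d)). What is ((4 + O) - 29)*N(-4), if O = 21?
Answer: 47/2 ≈ 23.500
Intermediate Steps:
N(d) = -2 + d - 1/(2*d) (N(d) = d - (2 + 1/(2*d)) = d + (-2 - 1/(2*d)) = -2 + d - 1/(2*d))
((4 + O) - 29)*N(-4) = ((4 + 21) - 29)*(-2 - 4 - ½/(-4)) = (25 - 29)*(-2 - 4 - ½*(-¼)) = -4*(-2 - 4 + ⅛) = -4*(-47/8) = 47/2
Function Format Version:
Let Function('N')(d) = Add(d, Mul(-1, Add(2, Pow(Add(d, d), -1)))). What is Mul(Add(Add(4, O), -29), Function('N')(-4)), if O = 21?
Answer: Rational(47, 2) ≈ 23.500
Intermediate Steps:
Function('N')(d) = Add(-2, d, Mul(Rational(-1, 2), Pow(d, -1))) (Function('N')(d) = Add(d, Mul(-1, Add(2, Pow(Mul(2, d), -1)))) = Add(d, Mul(-1, Add(2, Mul(Rational(1, 2), Pow(d, -1))))) = Add(d, Add(-2, Mul(Rational(-1, 2), Pow(d, -1)))) = Add(-2, d, Mul(Rational(-1, 2), Pow(d, -1))))
Mul(Add(Add(4, O), -29), Function('N')(-4)) = Mul(Add(Add(4, 21), -29), Add(-2, -4, Mul(Rational(-1, 2), Pow(-4, -1)))) = Mul(Add(25, -29), Add(-2, -4, Mul(Rational(-1, 2), Rational(-1, 4)))) = Mul(-4, Add(-2, -4, Rational(1, 8))) = Mul(-4, Rational(-47, 8)) = Rational(47, 2)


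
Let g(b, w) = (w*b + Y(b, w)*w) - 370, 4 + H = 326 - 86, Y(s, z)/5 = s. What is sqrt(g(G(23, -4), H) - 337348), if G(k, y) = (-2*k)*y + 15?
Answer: I*sqrt(55934) ≈ 236.5*I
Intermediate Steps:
Y(s, z) = 5*s
H = 236 (H = -4 + (326 - 86) = -4 + 240 = 236)
G(k, y) = 15 - 2*k*y (G(k, y) = -2*k*y + 15 = 15 - 2*k*y)
g(b, w) = -370 + 6*b*w (g(b, w) = (w*b + (5*b)*w) - 370 = (b*w + 5*b*w) - 370 = 6*b*w - 370 = -370 + 6*b*w)
sqrt(g(G(23, -4), H) - 337348) = sqrt((-370 + 6*(15 - 2*23*(-4))*236) - 337348) = sqrt((-370 + 6*(15 + 184)*236) - 337348) = sqrt((-370 + 6*199*236) - 337348) = sqrt((-370 + 281784) - 337348) = sqrt(281414 - 337348) = sqrt(-55934) = I*sqrt(55934)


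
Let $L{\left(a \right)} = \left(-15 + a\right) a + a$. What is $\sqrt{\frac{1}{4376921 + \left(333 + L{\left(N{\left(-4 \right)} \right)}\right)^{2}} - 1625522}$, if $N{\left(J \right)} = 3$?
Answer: $\frac{i \sqrt{32434663398928123881}}{4466921} \approx 1275.0 i$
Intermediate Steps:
$L{\left(a \right)} = a + a \left(-15 + a\right)$ ($L{\left(a \right)} = a \left(-15 + a\right) + a = a + a \left(-15 + a\right)$)
$\sqrt{\frac{1}{4376921 + \left(333 + L{\left(N{\left(-4 \right)} \right)}\right)^{2}} - 1625522} = \sqrt{\frac{1}{4376921 + \left(333 + 3 \left(-14 + 3\right)\right)^{2}} - 1625522} = \sqrt{\frac{1}{4376921 + \left(333 + 3 \left(-11\right)\right)^{2}} - 1625522} = \sqrt{\frac{1}{4376921 + \left(333 - 33\right)^{2}} - 1625522} = \sqrt{\frac{1}{4376921 + 300^{2}} - 1625522} = \sqrt{\frac{1}{4376921 + 90000} - 1625522} = \sqrt{\frac{1}{4466921} - 1625522} = \sqrt{- \frac{7261078357761}{4466921}} = \frac{i \sqrt{32434663398928123881}}{4466921}$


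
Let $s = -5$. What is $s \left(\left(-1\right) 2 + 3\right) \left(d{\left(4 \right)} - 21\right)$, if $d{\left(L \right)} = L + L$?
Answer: $65$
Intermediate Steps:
$d{\left(L \right)} = 2 L$
$s \left(\left(-1\right) 2 + 3\right) \left(d{\left(4 \right)} - 21\right) = - 5 \left(\left(-1\right) 2 + 3\right) \left(2 \cdot 4 - 21\right) = - 5 \left(-2 + 3\right) \left(8 - 21\right) = \left(-5\right) 1 \left(-13\right) = \left(-5\right) \left(-13\right) = 65$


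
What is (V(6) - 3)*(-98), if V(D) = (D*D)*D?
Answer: -20874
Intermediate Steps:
V(D) = D**3 (V(D) = D**2*D = D**3)
(V(6) - 3)*(-98) = (6**3 - 3)*(-98) = (216 - 3)*(-98) = 213*(-98) = -20874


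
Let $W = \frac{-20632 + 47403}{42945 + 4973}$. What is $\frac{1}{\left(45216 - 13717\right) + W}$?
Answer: $\frac{2522}{79441887} \approx 3.1746 \cdot 10^{-5}$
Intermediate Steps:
$W = \frac{1409}{2522}$ ($W = \frac{26771}{47918} = 26771 \cdot \frac{1}{47918} = \frac{1409}{2522} \approx 0.55868$)
$\frac{1}{\left(45216 - 13717\right) + W} = \frac{1}{\left(45216 - 13717\right) + \frac{1409}{2522}} = \frac{1}{31499 + \frac{1409}{2522}} = \frac{1}{\frac{79441887}{2522}} = \frac{2522}{79441887}$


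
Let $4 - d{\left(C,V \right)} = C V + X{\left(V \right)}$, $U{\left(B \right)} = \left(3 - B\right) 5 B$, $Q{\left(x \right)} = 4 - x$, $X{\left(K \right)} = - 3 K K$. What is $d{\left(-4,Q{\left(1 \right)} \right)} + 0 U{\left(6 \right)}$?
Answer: $43$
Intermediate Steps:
$X{\left(K \right)} = - 3 K^{2}$
$U{\left(B \right)} = B \left(15 - 5 B\right)$ ($U{\left(B \right)} = \left(15 - 5 B\right) B = B \left(15 - 5 B\right)$)
$d{\left(C,V \right)} = 4 + 3 V^{2} - C V$ ($d{\left(C,V \right)} = 4 - \left(C V - 3 V^{2}\right) = 4 - \left(- 3 V^{2} + C V\right) = 4 + 3 V^{2} - C V$)
$d{\left(-4,Q{\left(1 \right)} \right)} + 0 U{\left(6 \right)} = \left(4 + 3 \left(4 - 1\right)^{2} - - 4 \left(4 - 1\right)\right) + 0 \cdot 5 \cdot 6 \left(3 - 6\right) = \left(4 + 3 \cdot 3^{2} - \left(-4\right) 3\right) + 0 \cdot 5 \cdot 6 \left(-3\right) = \left(4 + 3 \cdot 9 + 12\right) + 0 \left(-90\right) = \left(4 + 27 + 12\right) + 0 = 43 + 0 = 43$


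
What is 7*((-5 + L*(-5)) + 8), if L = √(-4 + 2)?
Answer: 21 - 35*I*√2 ≈ 21.0 - 49.497*I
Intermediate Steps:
L = I*√2 (L = √(-2) = I*√2 ≈ 1.4142*I)
7*((-5 + L*(-5)) + 8) = 7*((-5 + (I*√2)*(-5)) + 8) = 7*((-5 - 5*I*√2) + 8) = 7*(3 - 5*I*√2) = 21 - 35*I*√2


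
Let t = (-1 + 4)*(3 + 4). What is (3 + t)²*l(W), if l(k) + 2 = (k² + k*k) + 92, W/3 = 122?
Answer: 154369152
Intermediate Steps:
t = 21 (t = 3*7 = 21)
W = 366 (W = 3*122 = 366)
l(k) = 90 + 2*k² (l(k) = -2 + ((k² + k*k) + 92) = -2 + ((k² + k²) + 92) = -2 + (2*k² + 92) = -2 + (92 + 2*k²) = 90 + 2*k²)
(3 + t)²*l(W) = (3 + 21)²*(90 + 2*366²) = 24²*(90 + 2*133956) = 576*(90 + 267912) = 576*268002 = 154369152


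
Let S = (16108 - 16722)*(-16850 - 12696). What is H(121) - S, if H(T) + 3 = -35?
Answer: -18141282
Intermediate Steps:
S = 18141244 (S = -614*(-29546) = 18141244)
H(T) = -38 (H(T) = -3 - 35 = -38)
H(121) - S = -38 - 1*18141244 = -38 - 18141244 = -18141282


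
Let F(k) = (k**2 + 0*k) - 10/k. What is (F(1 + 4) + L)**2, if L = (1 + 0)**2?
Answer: 576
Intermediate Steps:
F(k) = k**2 - 10/k (F(k) = (k**2 + 0) - 10/k = k**2 - 10/k)
L = 1 (L = 1**2 = 1)
(F(1 + 4) + L)**2 = ((-10 + (1 + 4)**3)/(1 + 4) + 1)**2 = ((-10 + 5**3)/5 + 1)**2 = ((-10 + 125)/5 + 1)**2 = ((1/5)*115 + 1)**2 = (23 + 1)**2 = 24**2 = 576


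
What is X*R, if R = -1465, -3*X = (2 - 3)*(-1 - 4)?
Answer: 7325/3 ≈ 2441.7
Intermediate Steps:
X = -5/3 (X = -(2 - 3)*(-1 - 4)/3 = -(-1)*(-5)/3 = -1/3*5 = -5/3 ≈ -1.6667)
X*R = -5/3*(-1465) = 7325/3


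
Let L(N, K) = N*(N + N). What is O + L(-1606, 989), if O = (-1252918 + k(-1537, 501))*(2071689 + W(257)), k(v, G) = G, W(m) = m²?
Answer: -2677334254274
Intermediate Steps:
L(N, K) = 2*N² (L(N, K) = N*(2*N) = 2*N²)
O = -2677339412746 (O = (-1252918 + 501)*(2071689 + 257²) = -1252417*(2071689 + 66049) = -1252417*2137738 = -2677339412746)
O + L(-1606, 989) = -2677339412746 + 2*(-1606)² = -2677339412746 + 2*2579236 = -2677339412746 + 5158472 = -2677334254274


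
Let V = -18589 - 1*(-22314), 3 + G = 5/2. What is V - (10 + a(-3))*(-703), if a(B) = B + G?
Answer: 16589/2 ≈ 8294.5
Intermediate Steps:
G = -½ (G = -3 + 5/2 = -½ ≈ -0.50000)
V = 3725 (V = -18589 + 22314 = 3725)
a(B) = -½ + B (a(B) = B - ½ = -½ + B)
V - (10 + a(-3))*(-703) = 3725 - (10 + (-½ - 3))*(-703) = 3725 - (10 - 7/2)*(-703) = 3725 - 13*(-703)/2 = 3725 - 1*(-9139/2) = 3725 + 9139/2 = 16589/2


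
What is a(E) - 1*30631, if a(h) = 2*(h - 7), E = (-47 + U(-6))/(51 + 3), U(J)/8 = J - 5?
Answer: -30650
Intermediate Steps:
U(J) = -40 + 8*J (U(J) = 8*(J - 5) = 8*(-5 + J) = -40 + 8*J)
E = -5/2 (E = (-47 + (-40 + 8*(-6)))/(51 + 3) = (-47 + (-40 - 48))/54 = (-47 - 88)*(1/54) = -135*1/54 = -5/2 ≈ -2.5000)
a(h) = -14 + 2*h (a(h) = 2*(-7 + h) = -14 + 2*h)
a(E) - 1*30631 = (-14 + 2*(-5/2)) - 1*30631 = (-14 - 5) - 30631 = -19 - 30631 = -30650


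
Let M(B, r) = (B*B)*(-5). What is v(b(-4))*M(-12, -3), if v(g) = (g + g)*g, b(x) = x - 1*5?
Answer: -116640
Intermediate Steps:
M(B, r) = -5*B² (M(B, r) = B²*(-5) = -5*B²)
b(x) = -5 + x (b(x) = x - 5 = -5 + x)
v(g) = 2*g² (v(g) = (2*g)*g = 2*g²)
v(b(-4))*M(-12, -3) = (2*(-5 - 4)²)*(-5*(-12)²) = (2*(-9)²)*(-5*144) = (2*81)*(-720) = 162*(-720) = -116640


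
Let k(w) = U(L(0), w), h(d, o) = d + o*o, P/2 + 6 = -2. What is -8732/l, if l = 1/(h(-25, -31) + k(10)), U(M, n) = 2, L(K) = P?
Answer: -8190616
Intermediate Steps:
P = -16 (P = -12 + 2*(-2) = -12 - 4 = -16)
L(K) = -16
h(d, o) = d + o²
k(w) = 2
l = 1/938 (l = 1/((-25 + (-31)²) + 2) = 1/((-25 + 961) + 2) = 1/(936 + 2) = 1/938 ≈ 0.0010661)
-8732/l = -8732/1/938 = -8732*938 = -8190616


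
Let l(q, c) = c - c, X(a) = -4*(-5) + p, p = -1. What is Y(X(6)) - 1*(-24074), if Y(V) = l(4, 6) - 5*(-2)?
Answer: 24084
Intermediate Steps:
X(a) = 19 (X(a) = -4*(-5) - 1 = 20 - 1 = 19)
l(q, c) = 0
Y(V) = 10 (Y(V) = 0 - 5*(-2) = 0 + 10 = 10)
Y(X(6)) - 1*(-24074) = 10 - 1*(-24074) = 10 + 24074 = 24084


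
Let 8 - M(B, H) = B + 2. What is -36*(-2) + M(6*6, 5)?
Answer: 42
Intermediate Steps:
M(B, H) = 6 - B (M(B, H) = 8 - (B + 2) = 8 - (2 + B) = 8 + (-2 - B) = 6 - B)
-36*(-2) + M(6*6, 5) = -36*(-2) + (6 - 6*6) = 72 + (6 - 1*36) = 72 + (6 - 36) = 72 - 30 = 42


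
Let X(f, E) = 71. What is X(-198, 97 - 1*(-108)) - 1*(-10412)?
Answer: 10483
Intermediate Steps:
X(-198, 97 - 1*(-108)) - 1*(-10412) = 71 - 1*(-10412) = 71 + 10412 = 10483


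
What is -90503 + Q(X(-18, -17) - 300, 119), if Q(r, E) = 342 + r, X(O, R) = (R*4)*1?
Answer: -90529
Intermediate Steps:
X(O, R) = 4*R (X(O, R) = (4*R)*1 = 4*R)
-90503 + Q(X(-18, -17) - 300, 119) = -90503 + (342 + (4*(-17) - 300)) = -90503 + (342 + (-68 - 300)) = -90503 + (342 - 368) = -90503 - 26 = -90529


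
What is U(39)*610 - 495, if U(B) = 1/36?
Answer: -8605/18 ≈ -478.06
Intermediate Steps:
U(B) = 1/36
U(39)*610 - 495 = (1/36)*610 - 495 = 305/18 - 495 = -8605/18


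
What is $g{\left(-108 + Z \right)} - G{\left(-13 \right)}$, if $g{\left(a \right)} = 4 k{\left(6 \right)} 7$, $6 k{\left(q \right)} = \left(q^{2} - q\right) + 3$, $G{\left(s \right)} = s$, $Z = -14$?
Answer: $167$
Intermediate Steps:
$k{\left(q \right)} = \frac{1}{2} - \frac{q}{6} + \frac{q^{2}}{6}$ ($k{\left(q \right)} = \frac{\left(q^{2} - q\right) + 3}{6} = \frac{3 + q^{2} - q}{6} = \frac{1}{2} - \frac{q}{6} + \frac{q^{2}}{6}$)
$g{\left(a \right)} = 154$ ($g{\left(a \right)} = 4 \left(\frac{1}{2} - 1 + \frac{6^{2}}{6}\right) 7 = 4 \left(\frac{1}{2} - 1 + \frac{1}{6} \cdot 36\right) 7 = 4 \left(\frac{1}{2} - 1 + 6\right) 7 = 4 \cdot \frac{11}{2} \cdot 7 = 22 \cdot 7 = 154$)
$g{\left(-108 + Z \right)} - G{\left(-13 \right)} = 154 - -13 = 154 + 13 = 167$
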